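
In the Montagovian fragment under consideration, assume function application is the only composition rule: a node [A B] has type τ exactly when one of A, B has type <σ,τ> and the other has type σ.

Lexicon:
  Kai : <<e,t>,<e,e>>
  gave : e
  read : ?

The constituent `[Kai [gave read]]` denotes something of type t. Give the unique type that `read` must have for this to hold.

<e,<<<e,t>,<e,e>>,t>>

[Kai [gave read]] must have type t. The sister Kai has type <<e,t>,<e,e>>; that is not a function onto t, so [gave read] must be the functor, of type <<<e,t>,<e,e>>,t>.
[gave read] must have type <<<e,t>,<e,e>>,t>. The sister gave has type e; that is not a function onto <<<e,t>,<e,e>>,t>, so read must be the functor, of type <e,<<<e,t>,<e,e>>,t>>.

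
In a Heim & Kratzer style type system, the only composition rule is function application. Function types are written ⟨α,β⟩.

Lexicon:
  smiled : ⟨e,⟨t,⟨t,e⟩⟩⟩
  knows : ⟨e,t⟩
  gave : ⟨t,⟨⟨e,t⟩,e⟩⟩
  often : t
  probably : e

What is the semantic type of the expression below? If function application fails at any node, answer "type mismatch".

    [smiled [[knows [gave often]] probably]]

type mismatch

[gave often]: gave is ⟨t,⟨⟨e,t⟩,e⟩⟩, often is t; result ⟨⟨e,t⟩,e⟩.
[knows [gave often]]: [gave often] is ⟨⟨e,t⟩,e⟩, knows is ⟨e,t⟩; result e.
[[knows [gave often]] probably]: e with e — neither is a function whose domain matches the other; composition fails here.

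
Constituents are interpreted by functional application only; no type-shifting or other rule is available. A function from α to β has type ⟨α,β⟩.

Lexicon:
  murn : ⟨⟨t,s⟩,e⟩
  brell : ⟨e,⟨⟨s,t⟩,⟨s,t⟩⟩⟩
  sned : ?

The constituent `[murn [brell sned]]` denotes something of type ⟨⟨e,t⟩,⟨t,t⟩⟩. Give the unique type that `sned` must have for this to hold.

At [murn [brell sned]] (required: ⟨⟨e,t⟩,⟨t,t⟩⟩): murn is ⟨⟨t,s⟩,e⟩, which is not a function with range ⟨⟨e,t⟩,⟨t,t⟩⟩; hence [brell sned] is the functor — type ⟨⟨⟨t,s⟩,e⟩,⟨⟨e,t⟩,⟨t,t⟩⟩⟩.
At [brell sned] (required: ⟨⟨⟨t,s⟩,e⟩,⟨⟨e,t⟩,⟨t,t⟩⟩⟩): brell is ⟨e,⟨⟨s,t⟩,⟨s,t⟩⟩⟩, which is not a function with range ⟨⟨⟨t,s⟩,e⟩,⟨⟨e,t⟩,⟨t,t⟩⟩⟩; hence sned is the functor — type ⟨⟨e,⟨⟨s,t⟩,⟨s,t⟩⟩⟩,⟨⟨⟨t,s⟩,e⟩,⟨⟨e,t⟩,⟨t,t⟩⟩⟩⟩.

⟨⟨e,⟨⟨s,t⟩,⟨s,t⟩⟩⟩,⟨⟨⟨t,s⟩,e⟩,⟨⟨e,t⟩,⟨t,t⟩⟩⟩⟩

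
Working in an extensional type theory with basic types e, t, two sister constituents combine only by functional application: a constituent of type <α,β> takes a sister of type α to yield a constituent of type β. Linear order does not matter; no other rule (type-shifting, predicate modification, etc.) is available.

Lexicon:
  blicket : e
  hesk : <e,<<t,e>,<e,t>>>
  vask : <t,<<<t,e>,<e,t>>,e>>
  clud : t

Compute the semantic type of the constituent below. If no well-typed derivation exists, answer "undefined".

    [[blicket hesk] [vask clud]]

At [blicket hesk], hesk : <e,<<t,e>,<e,t>>> takes blicket : e, giving <<t,e>,<e,t>>.
At [vask clud], vask : <t,<<<t,e>,<e,t>>,e>> takes clud : t, giving <<<t,e>,<e,t>>,e>.
At [[blicket hesk] [vask clud]], [vask clud] : <<<t,e>,<e,t>>,e> takes [blicket hesk] : <<t,e>,<e,t>>, giving e.

e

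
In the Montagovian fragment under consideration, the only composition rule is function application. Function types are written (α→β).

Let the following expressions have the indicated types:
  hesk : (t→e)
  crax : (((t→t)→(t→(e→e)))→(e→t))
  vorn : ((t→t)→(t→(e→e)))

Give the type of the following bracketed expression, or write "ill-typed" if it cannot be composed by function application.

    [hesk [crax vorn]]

ill-typed

[crax vorn] — crax of type (((t→t)→(t→(e→e)))→(e→t)) combines with vorn of type ((t→t)→(t→(e→e))): type (e→t).
At [hesk [crax vorn]]: neither (t→e) nor (e→t) can take the other as argument; the node is ill-typed.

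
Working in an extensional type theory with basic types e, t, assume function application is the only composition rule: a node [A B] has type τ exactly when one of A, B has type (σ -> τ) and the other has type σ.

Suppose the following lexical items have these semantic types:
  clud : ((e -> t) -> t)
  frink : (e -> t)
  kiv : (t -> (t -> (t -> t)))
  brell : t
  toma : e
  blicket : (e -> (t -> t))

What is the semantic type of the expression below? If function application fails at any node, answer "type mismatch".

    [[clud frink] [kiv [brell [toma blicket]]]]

[clud frink]: ((e -> t) -> t) applied to (e -> t) yields t.
[toma blicket]: (e -> (t -> t)) applied to e yields (t -> t).
[brell [toma blicket]]: (t -> t) applied to t yields t.
[kiv [brell [toma blicket]]]: (t -> (t -> (t -> t))) applied to t yields (t -> (t -> t)).
[[clud frink] [kiv [brell [toma blicket]]]]: (t -> (t -> t)) applied to t yields (t -> t).

(t -> t)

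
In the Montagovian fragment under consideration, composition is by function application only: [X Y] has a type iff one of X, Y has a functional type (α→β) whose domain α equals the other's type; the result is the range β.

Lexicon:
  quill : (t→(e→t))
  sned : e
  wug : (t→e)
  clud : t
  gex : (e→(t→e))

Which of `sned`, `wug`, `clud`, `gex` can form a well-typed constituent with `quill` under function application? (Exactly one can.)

sned : e — no; quill wants t, and sned wants nothing (atomic).
wug : (t→e) — no; quill wants t, and wug wants t.
clud — combines: quill : (t→(e→t)) takes clud : t as argument, giving (e→t).
gex : (e→(t→e)) — no; quill wants t, and gex wants e.

clud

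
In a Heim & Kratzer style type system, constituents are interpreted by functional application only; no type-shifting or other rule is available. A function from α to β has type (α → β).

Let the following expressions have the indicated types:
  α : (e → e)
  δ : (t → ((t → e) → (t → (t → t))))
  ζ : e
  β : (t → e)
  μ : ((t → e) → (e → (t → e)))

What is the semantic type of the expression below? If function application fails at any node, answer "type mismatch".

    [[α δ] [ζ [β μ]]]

[α δ]: (e → e) with (t → ((t → e) → (t → (t → t)))) — neither is a function whose domain matches the other; composition fails here.

type mismatch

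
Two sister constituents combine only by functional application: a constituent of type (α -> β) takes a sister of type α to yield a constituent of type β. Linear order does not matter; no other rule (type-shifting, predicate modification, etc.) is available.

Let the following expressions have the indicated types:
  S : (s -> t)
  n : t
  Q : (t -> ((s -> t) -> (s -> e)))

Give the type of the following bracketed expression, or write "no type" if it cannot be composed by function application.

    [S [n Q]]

[n Q]: Q is (t -> ((s -> t) -> (s -> e))), n is t; result ((s -> t) -> (s -> e)).
[S [n Q]]: [n Q] is ((s -> t) -> (s -> e)), S is (s -> t); result (s -> e).

(s -> e)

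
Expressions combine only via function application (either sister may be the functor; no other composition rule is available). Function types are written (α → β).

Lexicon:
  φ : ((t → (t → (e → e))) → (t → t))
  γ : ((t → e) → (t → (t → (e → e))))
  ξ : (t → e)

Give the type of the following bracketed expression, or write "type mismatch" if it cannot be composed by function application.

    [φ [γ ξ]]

(t → t)

[γ ξ] — γ of type ((t → e) → (t → (t → (e → e)))) combines with ξ of type (t → e): type (t → (t → (e → e))).
[φ [γ ξ]] — φ of type ((t → (t → (e → e))) → (t → t)) combines with [γ ξ] of type (t → (t → (e → e))): type (t → t).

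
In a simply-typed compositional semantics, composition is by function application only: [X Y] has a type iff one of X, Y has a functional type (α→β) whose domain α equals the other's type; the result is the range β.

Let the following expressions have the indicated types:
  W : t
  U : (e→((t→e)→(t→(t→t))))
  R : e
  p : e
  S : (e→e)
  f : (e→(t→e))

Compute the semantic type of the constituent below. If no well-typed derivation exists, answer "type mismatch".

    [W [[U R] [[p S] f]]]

(t→t)

[U R]: U is (e→((t→e)→(t→(t→t)))), R is e; result ((t→e)→(t→(t→t))).
[p S]: S is (e→e), p is e; result e.
[[p S] f]: f is (e→(t→e)), [p S] is e; result (t→e).
[[U R] [[p S] f]]: [U R] is ((t→e)→(t→(t→t))), [[p S] f] is (t→e); result (t→(t→t)).
[W [[U R] [[p S] f]]]: [[U R] [[p S] f]] is (t→(t→t)), W is t; result (t→t).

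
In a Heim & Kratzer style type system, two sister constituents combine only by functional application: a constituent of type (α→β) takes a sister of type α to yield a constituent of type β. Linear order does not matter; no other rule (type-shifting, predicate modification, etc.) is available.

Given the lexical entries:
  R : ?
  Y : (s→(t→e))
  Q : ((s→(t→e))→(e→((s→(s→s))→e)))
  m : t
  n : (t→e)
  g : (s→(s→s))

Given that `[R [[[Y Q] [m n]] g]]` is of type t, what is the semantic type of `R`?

(e→t)

For [R [[[Y Q] [m n]] g]] to have type t with [[[Y Q] [m n]] g] of type e, R must be the function: R : (e→t).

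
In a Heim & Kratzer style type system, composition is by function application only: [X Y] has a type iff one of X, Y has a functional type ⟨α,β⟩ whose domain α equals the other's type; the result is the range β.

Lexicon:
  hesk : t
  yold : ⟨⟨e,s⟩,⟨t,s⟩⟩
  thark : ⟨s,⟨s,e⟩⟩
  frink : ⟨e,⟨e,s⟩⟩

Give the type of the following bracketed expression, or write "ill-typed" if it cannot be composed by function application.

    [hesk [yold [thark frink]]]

ill-typed

At [thark frink]: neither ⟨s,⟨s,e⟩⟩ nor ⟨e,⟨e,s⟩⟩ can take the other as argument; the node is ill-typed.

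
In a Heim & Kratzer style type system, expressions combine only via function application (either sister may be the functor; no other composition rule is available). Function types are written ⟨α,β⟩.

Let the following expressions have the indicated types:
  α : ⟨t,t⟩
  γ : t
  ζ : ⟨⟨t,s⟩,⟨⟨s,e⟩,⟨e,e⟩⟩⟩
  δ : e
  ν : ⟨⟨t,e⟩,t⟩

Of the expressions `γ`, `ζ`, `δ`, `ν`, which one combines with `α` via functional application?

γ — combines: α : ⟨t,t⟩ takes γ : t as argument, giving t.
ζ : ⟨⟨t,s⟩,⟨⟨s,e⟩,⟨e,e⟩⟩⟩ — α needs t; ζ needs ⟨t,s⟩; neither fits.
δ : e — α needs t; δ needs nothing (atomic); neither fits.
ν : ⟨⟨t,e⟩,t⟩ — α needs t; ν needs ⟨t,e⟩; neither fits.

γ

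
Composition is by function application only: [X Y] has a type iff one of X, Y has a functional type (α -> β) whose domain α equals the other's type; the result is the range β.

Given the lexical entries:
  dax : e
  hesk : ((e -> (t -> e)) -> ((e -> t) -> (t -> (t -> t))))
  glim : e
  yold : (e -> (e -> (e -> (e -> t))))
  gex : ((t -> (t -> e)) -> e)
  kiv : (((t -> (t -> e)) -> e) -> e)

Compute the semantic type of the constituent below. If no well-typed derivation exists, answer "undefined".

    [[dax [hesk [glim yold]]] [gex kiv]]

At [glim yold], yold : (e -> (e -> (e -> (e -> t)))) takes glim : e, giving (e -> (e -> (e -> t))).
At [hesk [glim yold]]: neither ((e -> (t -> e)) -> ((e -> t) -> (t -> (t -> t)))) nor (e -> (e -> (e -> t))) can take the other as argument; the node is ill-typed.

undefined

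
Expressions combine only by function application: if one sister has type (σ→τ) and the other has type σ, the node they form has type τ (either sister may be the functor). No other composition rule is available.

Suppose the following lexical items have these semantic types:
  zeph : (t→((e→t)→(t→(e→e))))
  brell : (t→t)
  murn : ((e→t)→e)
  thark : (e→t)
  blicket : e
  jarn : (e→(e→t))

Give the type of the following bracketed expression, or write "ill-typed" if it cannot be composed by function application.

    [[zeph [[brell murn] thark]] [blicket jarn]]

ill-typed

[brell murn]: (t→t) and ((e→t)→e) cannot combine by function application — type clash.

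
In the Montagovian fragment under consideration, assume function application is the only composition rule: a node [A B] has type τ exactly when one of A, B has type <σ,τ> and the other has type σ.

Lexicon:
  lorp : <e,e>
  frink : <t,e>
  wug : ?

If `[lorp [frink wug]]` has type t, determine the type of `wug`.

For [lorp [frink wug]] to have type t with lorp of type <e,e>, [frink wug] must be the function: [frink wug] : <<e,e>,t>.
For [frink wug] to have type <<e,e>,t> with frink of type <t,e>, wug must be the function: wug : <<t,e>,<<e,e>,t>>.

<<t,e>,<<e,e>,t>>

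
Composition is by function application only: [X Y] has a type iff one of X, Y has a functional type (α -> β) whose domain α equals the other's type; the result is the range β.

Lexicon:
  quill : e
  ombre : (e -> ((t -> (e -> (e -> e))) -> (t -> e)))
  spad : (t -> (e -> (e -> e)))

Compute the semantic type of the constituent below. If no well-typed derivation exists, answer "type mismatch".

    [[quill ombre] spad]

(t -> e)

[quill ombre]: (e -> ((t -> (e -> (e -> e))) -> (t -> e))) applied to e yields ((t -> (e -> (e -> e))) -> (t -> e)).
[[quill ombre] spad]: ((t -> (e -> (e -> e))) -> (t -> e)) applied to (t -> (e -> (e -> e))) yields (t -> e).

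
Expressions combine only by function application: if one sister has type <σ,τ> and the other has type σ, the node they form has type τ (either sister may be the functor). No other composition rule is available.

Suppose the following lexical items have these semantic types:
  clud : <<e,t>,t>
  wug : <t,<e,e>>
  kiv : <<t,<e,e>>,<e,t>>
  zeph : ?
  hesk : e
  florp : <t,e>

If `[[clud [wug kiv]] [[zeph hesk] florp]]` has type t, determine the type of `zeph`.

<e,<<t,e>,<t,t>>>

[[clud [wug kiv]] [[zeph hesk] florp]] is required to be t. [clud [wug kiv]] : t cannot yield t as functor, so [[zeph hesk] florp] : <t,t>.
[[zeph hesk] florp] is required to be <t,t>. florp : <t,e> cannot yield <t,t> as functor, so [zeph hesk] : <<t,e>,<t,t>>.
[zeph hesk] is required to be <<t,e>,<t,t>>. hesk : e cannot yield <<t,e>,<t,t>> as functor, so zeph : <e,<<t,e>,<t,t>>>.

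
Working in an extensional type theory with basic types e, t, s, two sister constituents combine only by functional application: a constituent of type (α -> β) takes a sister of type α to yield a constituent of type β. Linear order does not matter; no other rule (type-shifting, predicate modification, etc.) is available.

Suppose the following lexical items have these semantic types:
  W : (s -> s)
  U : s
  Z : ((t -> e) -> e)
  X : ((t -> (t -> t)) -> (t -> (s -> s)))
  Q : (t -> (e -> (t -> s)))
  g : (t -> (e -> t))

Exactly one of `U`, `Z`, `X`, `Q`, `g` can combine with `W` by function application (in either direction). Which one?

U

U — combines: W : (s -> s) takes U : s as argument, giving s.
Z : ((t -> e) -> e) — does not combine with W.
X : ((t -> (t -> t)) -> (t -> (s -> s))) — does not combine with W.
Q : (t -> (e -> (t -> s))) — does not combine with W.
g : (t -> (e -> t)) — does not combine with W.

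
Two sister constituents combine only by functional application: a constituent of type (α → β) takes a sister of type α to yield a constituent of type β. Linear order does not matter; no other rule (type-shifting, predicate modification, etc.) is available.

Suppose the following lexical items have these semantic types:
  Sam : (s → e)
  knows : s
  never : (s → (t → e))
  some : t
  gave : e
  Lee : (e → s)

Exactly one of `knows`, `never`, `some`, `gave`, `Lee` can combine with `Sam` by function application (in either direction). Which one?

knows — combines: Sam : (s → e) takes knows : s as argument, giving e.
never : (s → (t → e)) — no; Sam wants s, and never wants s.
some : t — no; Sam wants s, and some wants nothing (atomic).
gave : e — no; Sam wants s, and gave wants nothing (atomic).
Lee : (e → s) — no; Sam wants s, and Lee wants e.

knows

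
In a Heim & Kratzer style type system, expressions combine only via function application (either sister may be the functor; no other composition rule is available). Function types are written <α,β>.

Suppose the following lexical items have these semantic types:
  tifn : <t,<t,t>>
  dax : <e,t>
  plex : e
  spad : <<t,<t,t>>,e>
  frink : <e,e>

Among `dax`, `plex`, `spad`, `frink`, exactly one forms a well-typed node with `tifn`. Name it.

dax : <e,t> — neither side's domain matches the other.
plex : e — neither side's domain matches the other.
spad — combines: spad : <<t,<t,t>>,e> takes tifn : <t,<t,t>> as argument, giving e.
frink : <e,e> — neither side's domain matches the other.

spad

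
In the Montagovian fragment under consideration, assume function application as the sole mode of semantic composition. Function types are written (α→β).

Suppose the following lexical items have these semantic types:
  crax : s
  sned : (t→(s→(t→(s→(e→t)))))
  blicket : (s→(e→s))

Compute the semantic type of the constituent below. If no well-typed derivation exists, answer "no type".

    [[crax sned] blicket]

[crax sned]: s and (t→(s→(t→(s→(e→t))))) cannot combine by function application — type clash.

no type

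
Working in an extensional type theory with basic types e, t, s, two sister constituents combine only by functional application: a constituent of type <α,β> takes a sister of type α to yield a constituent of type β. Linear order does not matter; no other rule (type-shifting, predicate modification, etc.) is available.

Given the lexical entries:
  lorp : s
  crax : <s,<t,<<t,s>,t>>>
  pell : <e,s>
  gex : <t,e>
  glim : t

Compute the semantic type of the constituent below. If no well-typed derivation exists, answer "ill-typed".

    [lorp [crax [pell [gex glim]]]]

At [gex glim], gex : <t,e> takes glim : t, giving e.
At [pell [gex glim]], pell : <e,s> takes [gex glim] : e, giving s.
At [crax [pell [gex glim]]], crax : <s,<t,<<t,s>,t>>> takes [pell [gex glim]] : s, giving <t,<<t,s>,t>>.
[lorp [crax [pell [gex glim]]]]: s with <t,<<t,s>,t>> — neither is a function whose domain matches the other; composition fails here.

ill-typed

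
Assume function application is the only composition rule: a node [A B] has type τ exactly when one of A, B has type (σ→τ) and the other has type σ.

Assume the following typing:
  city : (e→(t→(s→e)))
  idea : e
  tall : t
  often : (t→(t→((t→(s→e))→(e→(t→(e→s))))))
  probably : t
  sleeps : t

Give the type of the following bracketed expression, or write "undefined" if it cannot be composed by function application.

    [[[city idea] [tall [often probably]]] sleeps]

[city idea]: city is (e→(t→(s→e))), idea is e; result (t→(s→e)).
[often probably]: often is (t→(t→((t→(s→e))→(e→(t→(e→s)))))), probably is t; result (t→((t→(s→e))→(e→(t→(e→s))))).
[tall [often probably]]: [often probably] is (t→((t→(s→e))→(e→(t→(e→s))))), tall is t; result ((t→(s→e))→(e→(t→(e→s)))).
[[city idea] [tall [often probably]]]: [tall [often probably]] is ((t→(s→e))→(e→(t→(e→s)))), [city idea] is (t→(s→e)); result (e→(t→(e→s))).
[[[city idea] [tall [often probably]]] sleeps]: (e→(t→(e→s))) and t cannot combine by function application — type clash.

undefined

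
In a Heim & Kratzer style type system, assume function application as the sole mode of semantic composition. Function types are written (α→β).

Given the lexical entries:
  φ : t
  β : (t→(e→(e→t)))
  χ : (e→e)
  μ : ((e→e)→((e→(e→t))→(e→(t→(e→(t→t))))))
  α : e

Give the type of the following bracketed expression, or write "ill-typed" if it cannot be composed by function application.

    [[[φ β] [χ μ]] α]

(t→(e→(t→t)))

[φ β]: functor β : (t→(e→(e→t))), argument φ : t; result (e→(e→t)).
[χ μ]: functor μ : ((e→e)→((e→(e→t))→(e→(t→(e→(t→t)))))), argument χ : (e→e); result ((e→(e→t))→(e→(t→(e→(t→t))))).
[[φ β] [χ μ]]: functor [χ μ] : ((e→(e→t))→(e→(t→(e→(t→t))))), argument [φ β] : (e→(e→t)); result (e→(t→(e→(t→t)))).
[[[φ β] [χ μ]] α]: functor [[φ β] [χ μ]] : (e→(t→(e→(t→t)))), argument α : e; result (t→(e→(t→t))).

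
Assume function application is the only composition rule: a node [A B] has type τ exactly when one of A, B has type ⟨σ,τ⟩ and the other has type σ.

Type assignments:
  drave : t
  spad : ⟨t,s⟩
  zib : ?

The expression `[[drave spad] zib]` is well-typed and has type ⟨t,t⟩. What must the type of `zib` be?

⟨s,⟨t,t⟩⟩

At [[drave spad] zib] (required: ⟨t,t⟩): [drave spad] is s, which is not a function with range ⟨t,t⟩; hence zib is the functor — type ⟨s,⟨t,t⟩⟩.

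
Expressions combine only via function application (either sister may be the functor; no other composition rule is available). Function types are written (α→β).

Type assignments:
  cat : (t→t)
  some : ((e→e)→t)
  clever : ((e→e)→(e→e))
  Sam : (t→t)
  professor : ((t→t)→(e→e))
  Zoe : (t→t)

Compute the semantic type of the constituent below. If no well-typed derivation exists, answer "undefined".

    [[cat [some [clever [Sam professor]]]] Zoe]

[Sam professor]: ((t→t)→(e→e)) applied to (t→t) yields (e→e).
[clever [Sam professor]]: ((e→e)→(e→e)) applied to (e→e) yields (e→e).
[some [clever [Sam professor]]]: ((e→e)→t) applied to (e→e) yields t.
[cat [some [clever [Sam professor]]]]: (t→t) applied to t yields t.
[[cat [some [clever [Sam professor]]]] Zoe]: (t→t) applied to t yields t.

t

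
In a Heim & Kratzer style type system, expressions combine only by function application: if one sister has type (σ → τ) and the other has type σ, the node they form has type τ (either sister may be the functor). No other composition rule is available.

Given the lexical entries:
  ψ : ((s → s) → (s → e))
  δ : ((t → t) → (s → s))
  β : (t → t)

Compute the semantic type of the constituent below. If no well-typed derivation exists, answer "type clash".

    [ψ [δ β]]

(s → e)

[δ β]: functor δ : ((t → t) → (s → s)), argument β : (t → t); result (s → s).
[ψ [δ β]]: functor ψ : ((s → s) → (s → e)), argument [δ β] : (s → s); result (s → e).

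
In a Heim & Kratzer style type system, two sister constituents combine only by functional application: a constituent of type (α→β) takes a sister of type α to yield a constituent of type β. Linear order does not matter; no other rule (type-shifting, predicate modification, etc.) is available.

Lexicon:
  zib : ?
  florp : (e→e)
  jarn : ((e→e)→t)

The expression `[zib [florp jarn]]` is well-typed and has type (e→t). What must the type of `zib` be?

[zib [florp jarn]] must have type (e→t). The sister [florp jarn] has type t; that is not a function onto (e→t), so zib must be the functor, of type (t→(e→t)).

(t→(e→t))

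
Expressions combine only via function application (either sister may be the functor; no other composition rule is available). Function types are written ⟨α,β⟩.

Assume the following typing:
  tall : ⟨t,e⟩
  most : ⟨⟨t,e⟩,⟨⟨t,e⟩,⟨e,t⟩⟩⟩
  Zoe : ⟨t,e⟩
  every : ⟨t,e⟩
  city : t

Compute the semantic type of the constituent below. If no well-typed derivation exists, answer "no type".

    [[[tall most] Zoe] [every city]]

t

[tall most]: most is ⟨⟨t,e⟩,⟨⟨t,e⟩,⟨e,t⟩⟩⟩, tall is ⟨t,e⟩; result ⟨⟨t,e⟩,⟨e,t⟩⟩.
[[tall most] Zoe]: [tall most] is ⟨⟨t,e⟩,⟨e,t⟩⟩, Zoe is ⟨t,e⟩; result ⟨e,t⟩.
[every city]: every is ⟨t,e⟩, city is t; result e.
[[[tall most] Zoe] [every city]]: [[tall most] Zoe] is ⟨e,t⟩, [every city] is e; result t.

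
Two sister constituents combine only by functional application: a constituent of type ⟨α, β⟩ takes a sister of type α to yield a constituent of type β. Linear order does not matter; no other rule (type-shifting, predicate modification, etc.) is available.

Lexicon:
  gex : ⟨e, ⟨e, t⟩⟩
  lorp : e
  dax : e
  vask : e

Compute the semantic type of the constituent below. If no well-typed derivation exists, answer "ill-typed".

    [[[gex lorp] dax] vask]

ill-typed

At [gex lorp], gex : ⟨e, ⟨e, t⟩⟩ takes lorp : e, giving ⟨e, t⟩.
At [[gex lorp] dax], [gex lorp] : ⟨e, t⟩ takes dax : e, giving t.
[[[gex lorp] dax] vask]: t and e cannot combine by function application — type clash.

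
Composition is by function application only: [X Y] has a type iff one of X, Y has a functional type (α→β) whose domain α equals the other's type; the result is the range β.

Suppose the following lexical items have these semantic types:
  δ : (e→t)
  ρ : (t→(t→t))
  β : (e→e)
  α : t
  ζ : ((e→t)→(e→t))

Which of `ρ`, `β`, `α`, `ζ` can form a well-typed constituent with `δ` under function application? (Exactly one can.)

ρ : (t→(t→t)) — δ needs e; ρ needs t; neither fits.
β : (e→e) — δ needs e; β needs e; neither fits.
α : t — δ needs e; α needs nothing (atomic); neither fits.
ζ — combines: ζ : ((e→t)→(e→t)) takes δ : (e→t) as argument, giving (e→t).

ζ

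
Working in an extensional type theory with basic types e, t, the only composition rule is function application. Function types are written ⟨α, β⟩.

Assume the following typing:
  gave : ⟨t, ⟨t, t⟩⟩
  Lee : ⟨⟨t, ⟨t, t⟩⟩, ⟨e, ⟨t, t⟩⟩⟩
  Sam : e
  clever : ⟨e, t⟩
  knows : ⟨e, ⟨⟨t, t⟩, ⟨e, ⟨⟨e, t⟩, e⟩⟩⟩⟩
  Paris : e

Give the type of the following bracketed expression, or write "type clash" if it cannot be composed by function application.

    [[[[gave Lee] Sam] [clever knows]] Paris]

[gave Lee]: ⟨⟨t, ⟨t, t⟩⟩, ⟨e, ⟨t, t⟩⟩⟩ applied to ⟨t, ⟨t, t⟩⟩ yields ⟨e, ⟨t, t⟩⟩.
[[gave Lee] Sam]: ⟨e, ⟨t, t⟩⟩ applied to e yields ⟨t, t⟩.
[clever knows]: ⟨e, t⟩ and ⟨e, ⟨⟨t, t⟩, ⟨e, ⟨⟨e, t⟩, e⟩⟩⟩⟩ cannot combine by function application — type clash.

type clash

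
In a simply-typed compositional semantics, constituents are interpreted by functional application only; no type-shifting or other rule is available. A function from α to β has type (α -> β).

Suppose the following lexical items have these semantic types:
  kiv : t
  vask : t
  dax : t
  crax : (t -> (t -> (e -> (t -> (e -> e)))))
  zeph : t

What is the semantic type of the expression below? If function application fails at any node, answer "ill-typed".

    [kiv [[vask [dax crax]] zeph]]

[dax crax]: (t -> (t -> (e -> (t -> (e -> e))))) applied to t yields (t -> (e -> (t -> (e -> e)))).
[vask [dax crax]]: (t -> (e -> (t -> (e -> e)))) applied to t yields (e -> (t -> (e -> e))).
At [[vask [dax crax]] zeph]: neither (e -> (t -> (e -> e))) nor t can take the other as argument; the node is ill-typed.

ill-typed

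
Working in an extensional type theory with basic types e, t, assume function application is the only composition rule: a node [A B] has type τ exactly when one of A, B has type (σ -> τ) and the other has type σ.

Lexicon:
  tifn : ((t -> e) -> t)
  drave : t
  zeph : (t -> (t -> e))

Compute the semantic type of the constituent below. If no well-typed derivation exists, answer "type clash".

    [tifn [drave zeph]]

[drave zeph]: zeph is (t -> (t -> e)), drave is t; result (t -> e).
[tifn [drave zeph]]: tifn is ((t -> e) -> t), [drave zeph] is (t -> e); result t.

t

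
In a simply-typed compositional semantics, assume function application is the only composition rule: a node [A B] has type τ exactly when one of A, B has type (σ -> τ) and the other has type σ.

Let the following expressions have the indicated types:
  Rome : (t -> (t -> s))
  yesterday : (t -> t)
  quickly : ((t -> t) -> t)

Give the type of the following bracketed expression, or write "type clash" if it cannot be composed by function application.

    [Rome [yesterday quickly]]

[yesterday quickly]: ((t -> t) -> t) applied to (t -> t) yields t.
[Rome [yesterday quickly]]: (t -> (t -> s)) applied to t yields (t -> s).

(t -> s)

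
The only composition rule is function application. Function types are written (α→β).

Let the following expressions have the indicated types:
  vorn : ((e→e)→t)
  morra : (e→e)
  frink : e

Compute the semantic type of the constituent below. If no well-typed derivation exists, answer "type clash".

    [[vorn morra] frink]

type clash

[vorn morra]: vorn is ((e→e)→t), morra is (e→e); result t.
[[vorn morra] frink]: t and e cannot combine by function application — type clash.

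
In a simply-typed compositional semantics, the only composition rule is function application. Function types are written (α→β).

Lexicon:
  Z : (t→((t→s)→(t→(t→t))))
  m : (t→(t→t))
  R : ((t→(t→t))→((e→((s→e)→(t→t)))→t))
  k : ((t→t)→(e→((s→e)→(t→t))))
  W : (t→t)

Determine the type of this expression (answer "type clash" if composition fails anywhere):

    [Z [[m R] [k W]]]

((t→s)→(t→(t→t)))

[m R]: functor R : ((t→(t→t))→((e→((s→e)→(t→t)))→t)), argument m : (t→(t→t)); result ((e→((s→e)→(t→t)))→t).
[k W]: functor k : ((t→t)→(e→((s→e)→(t→t)))), argument W : (t→t); result (e→((s→e)→(t→t))).
[[m R] [k W]]: functor [m R] : ((e→((s→e)→(t→t)))→t), argument [k W] : (e→((s→e)→(t→t))); result t.
[Z [[m R] [k W]]]: functor Z : (t→((t→s)→(t→(t→t)))), argument [[m R] [k W]] : t; result ((t→s)→(t→(t→t))).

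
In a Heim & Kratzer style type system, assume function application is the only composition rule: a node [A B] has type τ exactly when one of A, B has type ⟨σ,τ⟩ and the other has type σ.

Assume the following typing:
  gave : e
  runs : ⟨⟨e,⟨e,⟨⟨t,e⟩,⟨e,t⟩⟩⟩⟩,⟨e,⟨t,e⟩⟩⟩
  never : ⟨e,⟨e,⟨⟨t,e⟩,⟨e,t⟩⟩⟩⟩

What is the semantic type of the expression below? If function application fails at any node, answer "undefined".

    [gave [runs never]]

At [runs never], runs : ⟨⟨e,⟨e,⟨⟨t,e⟩,⟨e,t⟩⟩⟩⟩,⟨e,⟨t,e⟩⟩⟩ takes never : ⟨e,⟨e,⟨⟨t,e⟩,⟨e,t⟩⟩⟩⟩, giving ⟨e,⟨t,e⟩⟩.
At [gave [runs never]], [runs never] : ⟨e,⟨t,e⟩⟩ takes gave : e, giving ⟨t,e⟩.

⟨t,e⟩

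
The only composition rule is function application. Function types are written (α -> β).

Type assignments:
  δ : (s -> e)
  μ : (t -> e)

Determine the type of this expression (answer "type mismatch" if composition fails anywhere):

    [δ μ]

[δ μ]: (s -> e) and (t -> e) cannot combine by function application — type clash.

type mismatch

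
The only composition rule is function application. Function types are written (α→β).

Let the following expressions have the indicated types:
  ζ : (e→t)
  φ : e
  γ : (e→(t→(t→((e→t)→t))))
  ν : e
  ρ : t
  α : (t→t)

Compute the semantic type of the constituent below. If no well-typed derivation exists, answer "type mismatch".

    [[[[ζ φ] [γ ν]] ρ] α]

[ζ φ]: ζ is (e→t), φ is e; result t.
[γ ν]: γ is (e→(t→(t→((e→t)→t)))), ν is e; result (t→(t→((e→t)→t))).
[[ζ φ] [γ ν]]: [γ ν] is (t→(t→((e→t)→t))), [ζ φ] is t; result (t→((e→t)→t)).
[[[ζ φ] [γ ν]] ρ]: [[ζ φ] [γ ν]] is (t→((e→t)→t)), ρ is t; result ((e→t)→t).
At [[[[ζ φ] [γ ν]] ρ] α]: neither ((e→t)→t) nor (t→t) can take the other as argument; the node is ill-typed.

type mismatch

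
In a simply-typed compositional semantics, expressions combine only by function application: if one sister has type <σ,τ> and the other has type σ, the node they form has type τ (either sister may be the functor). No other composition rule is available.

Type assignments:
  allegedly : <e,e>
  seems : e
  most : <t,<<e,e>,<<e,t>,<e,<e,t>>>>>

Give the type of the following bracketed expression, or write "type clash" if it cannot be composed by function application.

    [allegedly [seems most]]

At [seems most]: neither e nor <t,<<e,e>,<<e,t>,<e,<e,t>>>>> can take the other as argument; the node is ill-typed.

type clash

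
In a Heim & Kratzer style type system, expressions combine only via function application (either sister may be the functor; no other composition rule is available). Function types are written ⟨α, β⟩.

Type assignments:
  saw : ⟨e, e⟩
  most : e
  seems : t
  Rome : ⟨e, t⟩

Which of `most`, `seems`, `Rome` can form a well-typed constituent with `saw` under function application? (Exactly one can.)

most — combines: saw : ⟨e, e⟩ takes most : e as argument, giving e.
seems : t — no; saw wants e, and seems wants nothing (atomic).
Rome : ⟨e, t⟩ — no; saw wants e, and Rome wants e.

most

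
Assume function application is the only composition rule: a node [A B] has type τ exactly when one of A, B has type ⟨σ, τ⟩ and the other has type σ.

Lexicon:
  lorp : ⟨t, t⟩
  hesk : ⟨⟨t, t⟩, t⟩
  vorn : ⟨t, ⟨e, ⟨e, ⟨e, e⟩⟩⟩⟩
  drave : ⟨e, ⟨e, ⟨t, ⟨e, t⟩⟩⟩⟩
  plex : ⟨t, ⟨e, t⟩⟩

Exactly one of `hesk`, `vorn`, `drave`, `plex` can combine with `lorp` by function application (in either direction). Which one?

hesk

hesk — combines: hesk : ⟨⟨t, t⟩, t⟩ takes lorp : ⟨t, t⟩ as argument, giving t.
vorn : ⟨t, ⟨e, ⟨e, ⟨e, e⟩⟩⟩⟩ — neither side's domain matches the other.
drave : ⟨e, ⟨e, ⟨t, ⟨e, t⟩⟩⟩⟩ — neither side's domain matches the other.
plex : ⟨t, ⟨e, t⟩⟩ — neither side's domain matches the other.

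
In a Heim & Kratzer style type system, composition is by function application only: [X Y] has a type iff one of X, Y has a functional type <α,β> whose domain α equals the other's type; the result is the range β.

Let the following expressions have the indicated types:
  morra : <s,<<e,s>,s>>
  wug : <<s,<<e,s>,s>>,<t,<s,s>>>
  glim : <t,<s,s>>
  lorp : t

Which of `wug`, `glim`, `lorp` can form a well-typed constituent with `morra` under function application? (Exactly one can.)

wug

wug — combines: wug : <<s,<<e,s>,s>>,<t,<s,s>>> takes morra : <s,<<e,s>,s>> as argument, giving <t,<s,s>>.
glim : <t,<s,s>> — no; morra wants s, and glim wants t.
lorp : t — no; morra wants s, and lorp wants nothing (atomic).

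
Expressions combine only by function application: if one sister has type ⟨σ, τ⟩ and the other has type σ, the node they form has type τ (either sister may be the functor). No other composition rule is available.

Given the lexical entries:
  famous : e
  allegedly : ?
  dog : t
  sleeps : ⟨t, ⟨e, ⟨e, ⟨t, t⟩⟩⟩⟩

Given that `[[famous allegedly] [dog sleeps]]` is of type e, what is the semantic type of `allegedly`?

[[famous allegedly] [dog sleeps]] is required to be e. [dog sleeps] : ⟨e, ⟨e, ⟨t, t⟩⟩⟩ cannot yield e as functor, so [famous allegedly] : ⟨⟨e, ⟨e, ⟨t, t⟩⟩⟩, e⟩.
[famous allegedly] is required to be ⟨⟨e, ⟨e, ⟨t, t⟩⟩⟩, e⟩. famous : e cannot yield ⟨⟨e, ⟨e, ⟨t, t⟩⟩⟩, e⟩ as functor, so allegedly : ⟨e, ⟨⟨e, ⟨e, ⟨t, t⟩⟩⟩, e⟩⟩.

⟨e, ⟨⟨e, ⟨e, ⟨t, t⟩⟩⟩, e⟩⟩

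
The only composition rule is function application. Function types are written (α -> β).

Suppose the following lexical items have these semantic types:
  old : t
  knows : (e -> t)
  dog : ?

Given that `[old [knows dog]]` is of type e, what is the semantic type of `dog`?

At [old [knows dog]] (required: e): old is t, which is not a function with range e; hence [knows dog] is the functor — type (t -> e).
At [knows dog] (required: (t -> e)): knows is (e -> t), which is not a function with range (t -> e); hence dog is the functor — type ((e -> t) -> (t -> e)).

((e -> t) -> (t -> e))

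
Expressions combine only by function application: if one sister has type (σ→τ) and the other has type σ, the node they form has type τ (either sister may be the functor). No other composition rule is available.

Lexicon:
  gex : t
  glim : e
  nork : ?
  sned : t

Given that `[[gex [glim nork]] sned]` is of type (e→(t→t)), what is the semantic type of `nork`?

For [[gex [glim nork]] sned] to have type (e→(t→t)) with sned of type t, [gex [glim nork]] must be the function: [gex [glim nork]] : (t→(e→(t→t))).
For [gex [glim nork]] to have type (t→(e→(t→t))) with gex of type t, [glim nork] must be the function: [glim nork] : (t→(t→(e→(t→t)))).
For [glim nork] to have type (t→(t→(e→(t→t)))) with glim of type e, nork must be the function: nork : (e→(t→(t→(e→(t→t))))).

(e→(t→(t→(e→(t→t)))))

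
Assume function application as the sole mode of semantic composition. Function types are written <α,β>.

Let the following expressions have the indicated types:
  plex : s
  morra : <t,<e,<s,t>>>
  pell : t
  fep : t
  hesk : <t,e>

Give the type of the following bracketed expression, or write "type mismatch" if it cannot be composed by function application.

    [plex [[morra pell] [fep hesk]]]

t

At [morra pell], morra : <t,<e,<s,t>>> takes pell : t, giving <e,<s,t>>.
At [fep hesk], hesk : <t,e> takes fep : t, giving e.
At [[morra pell] [fep hesk]], [morra pell] : <e,<s,t>> takes [fep hesk] : e, giving <s,t>.
At [plex [[morra pell] [fep hesk]]], [[morra pell] [fep hesk]] : <s,t> takes plex : s, giving t.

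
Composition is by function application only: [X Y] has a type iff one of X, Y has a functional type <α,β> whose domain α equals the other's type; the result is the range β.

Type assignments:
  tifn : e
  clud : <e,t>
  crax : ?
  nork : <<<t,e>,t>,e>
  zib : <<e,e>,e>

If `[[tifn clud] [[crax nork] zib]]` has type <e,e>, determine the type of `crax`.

For [[tifn clud] [[crax nork] zib]] to have type <e,e> with [tifn clud] of type t, [[crax nork] zib] must be the function: [[crax nork] zib] : <t,<e,e>>.
For [[crax nork] zib] to have type <t,<e,e>> with zib of type <<e,e>,e>, [crax nork] must be the function: [crax nork] : <<<e,e>,e>,<t,<e,e>>>.
For [crax nork] to have type <<<e,e>,e>,<t,<e,e>>> with nork of type <<<t,e>,t>,e>, crax must be the function: crax : <<<<t,e>,t>,e>,<<<e,e>,e>,<t,<e,e>>>>.

<<<<t,e>,t>,e>,<<<e,e>,e>,<t,<e,e>>>>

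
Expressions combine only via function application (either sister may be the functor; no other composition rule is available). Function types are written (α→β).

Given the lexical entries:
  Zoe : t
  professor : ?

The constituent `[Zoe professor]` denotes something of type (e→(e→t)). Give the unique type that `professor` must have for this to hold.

(t→(e→(e→t)))

[Zoe professor] must have type (e→(e→t)). The sister Zoe has type t; that is not a function onto (e→(e→t)), so professor must be the functor, of type (t→(e→(e→t))).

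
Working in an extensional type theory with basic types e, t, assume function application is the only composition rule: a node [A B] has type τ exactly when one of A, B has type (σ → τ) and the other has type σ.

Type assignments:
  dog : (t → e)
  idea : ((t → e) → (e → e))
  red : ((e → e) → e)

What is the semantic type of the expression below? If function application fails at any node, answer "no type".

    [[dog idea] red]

e

[dog idea]: functor idea : ((t → e) → (e → e)), argument dog : (t → e); result (e → e).
[[dog idea] red]: functor red : ((e → e) → e), argument [dog idea] : (e → e); result e.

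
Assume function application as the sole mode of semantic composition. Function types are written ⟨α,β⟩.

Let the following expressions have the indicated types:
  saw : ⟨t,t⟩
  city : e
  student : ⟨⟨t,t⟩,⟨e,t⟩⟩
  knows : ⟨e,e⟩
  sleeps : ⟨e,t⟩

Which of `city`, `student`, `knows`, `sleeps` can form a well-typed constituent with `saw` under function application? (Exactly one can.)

city : e — no; saw wants t, and city wants nothing (atomic).
student — combines: student : ⟨⟨t,t⟩,⟨e,t⟩⟩ takes saw : ⟨t,t⟩ as argument, giving ⟨e,t⟩.
knows : ⟨e,e⟩ — no; saw wants t, and knows wants e.
sleeps : ⟨e,t⟩ — no; saw wants t, and sleeps wants e.

student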